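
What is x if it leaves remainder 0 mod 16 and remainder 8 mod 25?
208

Using Chinese Remainder Theorem:
M = 16 × 25 = 400
M1 = 25, M2 = 16
y1 = 25^(-1) mod 16 = 9
y2 = 16^(-1) mod 25 = 11
x = (0×25×9 + 8×16×11) mod 400 = 208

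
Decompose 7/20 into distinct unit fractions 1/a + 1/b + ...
1/3 + 1/60

Greedy algorithm:
7/20: ceiling(20/7) = 3, use 1/3
1/60: ceiling(60/1) = 60, use 1/60
Result: 7/20 = 1/3 + 1/60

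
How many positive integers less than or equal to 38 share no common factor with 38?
18

38 = 2 × 19
φ(n) = n × ∏(1 - 1/p) for each prime p dividing n
φ(38) = 38 × (1 - 1/2) × (1 - 1/19) = 18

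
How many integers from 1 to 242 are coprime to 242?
110

242 = 2 × 11^2
φ(n) = n × ∏(1 - 1/p) for each prime p dividing n
φ(242) = 242 × (1 - 1/2) × (1 - 1/11) = 110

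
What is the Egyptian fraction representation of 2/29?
1/15 + 1/435

Greedy algorithm:
2/29: ceiling(29/2) = 15, use 1/15
1/435: ceiling(435/1) = 435, use 1/435
Result: 2/29 = 1/15 + 1/435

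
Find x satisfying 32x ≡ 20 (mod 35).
x ≡ 5 (mod 35)

gcd(32, 35) = 1, which divides 20, so solutions exist.
Find 32^(-1) mod 35 by the extended Euclidean algorithm:
35 = 1 × 32 + 3  ⟹  3 = (1)·35 + (-1)·32
32 = 10 × 3 + 2  ⟹  2 = (-10)·35 + (11)·32
3 = 1 × 2 + 1  ⟹  1 = (11)·35 + (-12)·32
So (-12)·32 ≡ 1 (mod 35), i.e. 32^(-1) ≡ -12 ≡ 23 (mod 35).
x ≡ 23 × 20 = 460 ≡ 5 (mod 35).
Check: 32 × 5 = 160 ≡ 20 (mod 35).
Unique solution: x ≡ 5 (mod 35)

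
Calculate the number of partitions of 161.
118159068427

p(n) counts ways to write n as a sum of positive integers (order ignored).
Euler's pentagonal recurrence: p(k) = p(k-1) + p(k-2) - p(k-5) - p(k-7) + p(k-12) + p(k-15) - ... (offsets j(3j∓1)/2, signs ++--, p(0)=1, p(<0)=0).
DP table for k = 0..160: p(0)=1, p(1)=1, p(2)=2, p(3)=3, p(4)=5, p(5)=7, p(6)=11, p(7)=15, p(8)=22, p(9)=30, p(10)=42, p(11)=56, p(12)=77, p(13)=101, p(14)=135, p(15)=176, p(16)=231, p(17)=297, p(18)=385, p(19)=490, p(20)=627, p(21)=792, p(22)=1002, p(23)=1255, p(24)=1575, p(25)=1958, p(26)=2436, p(27)=3010, p(28)=3718, p(29)=4565, p(30)=5604, p(31)=6842, p(32)=8349, p(33)=10143, p(34)=12310, p(35)=14883, p(36)=17977, p(37)=21637, p(38)=26015, p(39)=31185, p(40)=37338, p(41)=44583, p(42)=53174, p(43)=63261, p(44)=75175, p(45)=89134, p(46)=105558, p(47)=124754, p(48)=147273, p(49)=173525, p(50)=204226, p(51)=239943, p(52)=281589, p(53)=329931, p(54)=386155, p(55)=451276, p(56)=526823, p(57)=614154, p(58)=715220, p(59)=831820, p(60)=966467, p(61)=1121505, p(62)=1300156, p(63)=1505499, p(64)=1741630, p(65)=2012558, p(66)=2323520, p(67)=2679689, p(68)=3087735, p(69)=3554345, p(70)=4087968, p(71)=4697205, p(72)=5392783, p(73)=6185689, p(74)=7089500, p(75)=8118264, p(76)=9289091, p(77)=10619863, p(78)=12132164, p(79)=13848650, p(80)=15796476, p(81)=18004327, p(82)=20506255, p(83)=23338469, p(84)=26543660, p(85)=30167357, p(86)=34262962, p(87)=38887673, p(88)=44108109, p(89)=49995925, p(90)=56634173, p(91)=64112359, p(92)=72533807, p(93)=82010177, p(94)=92669720, p(95)=104651419, p(96)=118114304, p(97)=133230930, p(98)=150198136, p(99)=169229875, p(100)=190569292, p(101)=214481126, p(102)=241265379, p(103)=271248950, p(104)=304801365, p(105)=342325709, p(106)=384276336, p(107)=431149389, p(108)=483502844, p(109)=541946240, p(110)=607163746, p(111)=679903203, p(112)=761002156, p(113)=851376628, p(114)=952050665, p(115)=1064144451, p(116)=1188908248, p(117)=1327710076, p(118)=1482074143, p(119)=1653668665, p(120)=1844349560, p(121)=2056148051, p(122)=2291320912, p(123)=2552338241, p(124)=2841940500, p(125)=3163127352, p(126)=3519222692, p(127)=3913864295, p(128)=4351078600, p(129)=4835271870, p(130)=5371315400, p(131)=5964539504, p(132)=6620830889, p(133)=7346629512, p(134)=8149040695, p(135)=9035836076, p(136)=10015581680, p(137)=11097645016, p(138)=12292341831, p(139)=13610949895, p(140)=15065878135, p(141)=16670689208, p(142)=18440293320, p(143)=20390982757, p(144)=22540654445, p(145)=24908858009, p(146)=27517052599, p(147)=30388671978, p(148)=33549419497, p(149)=37027355200, p(150)=40853235313, p(151)=45060624582, p(152)=49686288421, p(153)=54770336324, p(154)=60356673280, p(155)=66493182097, p(156)=73232243759, p(157)=80630964769, p(158)=88751778802, p(159)=97662728555, p(160)=107438159466.
Final step: p(161) = p(160) + p(159) - p(156) - p(154) + p(149) + p(146) - p(139) - p(135) + p(126) + p(121) - p(110) - p(104) + p(91) + p(84) - p(69) - p(61) + p(44) + p(35) - p(16) - p(6)
= 107438159466 + 97662728555 - 73232243759 - 60356673280 + 37027355200 + 27517052599 - 13610949895 - 9035836076 + 3519222692 + 2056148051 - 607163746 - 304801365 + 64112359 + 26543660 - 3554345 - 1121505 + 75175 + 14883 - 231 - 11
= 118159068427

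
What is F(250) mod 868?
55

Matrix identity: Q^n = [[F_(n+1), F_n], [F_n, F_(n-1)]] with Q = [[1,1],[1,0]].
n = 250 = 11111010₂. Square-and-multiply, entries mod 868:
Q^1 = [[1,1],[1,0]]
Q^3 = (Q^1)²·Q = [[3,2],[2,1]]
Q^7 = (Q^3)²·Q = [[21,13],[13,8]]
Q^15 = (Q^7)²·Q = [[119,610],[610,377]]
Q^31 = (Q^15)²·Q = [[497,1],[1,496]]
Q^62 = (Q^31)² = [[498,125],[125,373]]
Q^125 = (Q^62)²·Q = [[132,625],[625,375]]
Q^250 = (Q^125)² = [[89,55],[55,34]]
F_250 mod 868 = Q^250[0][1] = 55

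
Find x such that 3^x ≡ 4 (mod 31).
18

Baby-step giant-step with step n = ⌈√31⌉ = 6.
Baby steps 3^j mod 31 (j:value) for j=0..5: 0:1, 1:3, 2:9, 3:27, 4:19, 5:26.
Giant-step multiplier: 3^(-6) ≡ 3^(30-6) = 3^24 ≡ 2 (mod 31).
Giant steps γ_i = 4·2^i mod 31: γ_0=4, γ_1=8, γ_2=16, γ_3=1 (in table at j=0).
x = i·n + j = 3·6 + 0 = 18.
Check: 3^18 ≡ 4 (mod 31).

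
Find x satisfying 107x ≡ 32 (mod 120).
x ≡ 16 (mod 120)

gcd(107, 120) = 1, which divides 32, so solutions exist.
Find 107^(-1) mod 120 by the extended Euclidean algorithm:
120 = 1 × 107 + 13  ⟹  13 = (1)·120 + (-1)·107
107 = 8 × 13 + 3  ⟹  3 = (-8)·120 + (9)·107
13 = 4 × 3 + 1  ⟹  1 = (33)·120 + (-37)·107
So (-37)·107 ≡ 1 (mod 120), i.e. 107^(-1) ≡ -37 ≡ 83 (mod 120).
x ≡ 83 × 32 = 2656 ≡ 16 (mod 120).
Check: 107 × 16 = 1712 ≡ 32 (mod 120).
Unique solution: x ≡ 16 (mod 120)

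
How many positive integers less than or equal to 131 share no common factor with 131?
130

131 = 131
φ(n) = n × ∏(1 - 1/p) for each prime p dividing n
φ(131) = 131 × (1 - 1/131) = 130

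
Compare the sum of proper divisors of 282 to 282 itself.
abundant

Proper divisors of 282: sum = 1 + 2 + 3 + 6 + 47 + 94 + 141 = 294
Since 294 > 282, 282 is abundant.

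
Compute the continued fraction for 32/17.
[1; 1, 7, 2]

Euclidean algorithm steps:
32 = 1 × 17 + 15
17 = 1 × 15 + 2
15 = 7 × 2 + 1
2 = 2 × 1 + 0
Continued fraction: [1; 1, 7, 2]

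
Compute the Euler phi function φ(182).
72

182 = 2 × 7 × 13
φ(n) = n × ∏(1 - 1/p) for each prime p dividing n
φ(182) = 182 × (1 - 1/2) × (1 - 1/7) × (1 - 1/13) = 72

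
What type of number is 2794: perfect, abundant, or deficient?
deficient

Proper divisors of 2794: sum = 1 + 2 + 11 + 22 + 127 + 254 + 1397 = 1814
Since 1814 < 2794, 2794 is deficient.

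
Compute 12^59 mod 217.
199

Repeated squaring. Binary of 59 = 111011.
12^1 ≡ 12 (mod 217); 12^2 ≡ 144 (mod 217); 12^4 ≡ 121 (mod 217); 12^8 ≡ 102 (mod 217); 12^16 ≡ 205 (mod 217); 12^32 ≡ 144 (mod 217)
12^59 = 12^1 × 12^2 × 12^8 × 12^16 × 12^32 ≡ 199 (mod 217)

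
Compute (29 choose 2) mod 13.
3

Using Lucas' theorem:
Write n=29 and k=2 in base 13:
n in base 13: [2, 3]
k in base 13: [0, 2]
C(29,2) mod 13 = ∏ C(n_i, k_i) mod 13
Digit binomials (mod 13): C(2,0) = 1; C(3,2) = 3
Product: 1 × 3 = 3 ≡ 3 (mod 13)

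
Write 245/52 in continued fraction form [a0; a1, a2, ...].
[4; 1, 2, 2, 7]

Euclidean algorithm steps:
245 = 4 × 52 + 37
52 = 1 × 37 + 15
37 = 2 × 15 + 7
15 = 2 × 7 + 1
7 = 7 × 1 + 0
Continued fraction: [4; 1, 2, 2, 7]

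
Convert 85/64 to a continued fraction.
[1; 3, 21]

Euclidean algorithm steps:
85 = 1 × 64 + 21
64 = 3 × 21 + 1
21 = 21 × 1 + 0
Continued fraction: [1; 3, 21]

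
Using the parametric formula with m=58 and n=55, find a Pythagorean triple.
(339, 6380, 6389)

Euclid's formula: a = m² - n², b = 2mn, c = m² + n²
m = 58, n = 55
a = 58² - 55² = 3364 - 3025 = 339
b = 2 × 58 × 55 = 6380
c = 58² + 55² = 3364 + 3025 = 6389
Verification: 339² + 6380² = 114921 + 40704400 = 40819321 = 6389² ✓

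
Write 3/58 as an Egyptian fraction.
1/20 + 1/580

Greedy algorithm:
3/58: ceiling(58/3) = 20, use 1/20
1/580: ceiling(580/1) = 580, use 1/580
Result: 3/58 = 1/20 + 1/580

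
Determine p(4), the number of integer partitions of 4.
5

p(n) counts ways to write n as a sum of positive integers (order ignored).
Examples: 4; 3 + 1; 2 + 2; 2 + 1 + 1; 1 + 1 + 1 + 1
p(4) = 5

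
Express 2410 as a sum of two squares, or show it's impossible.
3² + 49² (a=3, b=49)

Factorization: 2410 = 2 × 5 × 241
By Fermat: n is sum of two squares iff every prime p ≡ 3 (mod 4) appears to even power.
All primes ≡ 3 (mod 4) appear to even power.
Search a = 0, 1, 2, … for 2410 - a² a perfect square: first hit at a = 3: 2410 - 9 = 2401 = 49².
2410 = 3² + 49² = 9 + 2401 ✓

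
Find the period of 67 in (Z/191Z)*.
95

191 is prime, so ord(67) divides φ(191) = 190.
Divisors of 190: 1, 2, 5, 10, 19, 38, 95, 190.
Repeated squaring: 67^1 ≡ 67, 67^2 ≡ 96, 67^4 ≡ 48, 67^8 ≡ 12, 67^16 ≡ 144, 67^32 ≡ 108, 67^64 ≡ 13, 67^128 ≡ 169 (mod 191).
Test 67^d mod 191 for each divisor d in increasing order:
67^1 ≡ 67
67^2 ≡ 96
67^5 = 67^4·67^1 ≡ 160
67^10 = 67^8·67^2 ≡ 6
67^19 = 67^16·67^2·67^1 ≡ 49
67^38 = 67^32·67^4·67^2 ≡ 109
67^95 = 67^64·67^16·67^8·67^4·67^2·67^1 ≡ 1  ← first divisor giving 1
The order is 95.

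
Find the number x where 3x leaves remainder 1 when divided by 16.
11

gcd(3, 16) = 1, so the inverse exists.
Extended Euclidean algorithm on (16, 3):
16 = 5 × 3 + 1  ⟹  1 = (1)·16 + (-5)·3
So (-5)·3 ≡ 1 (mod 16), i.e. 3^(-1) ≡ -5 ≡ 11 (mod 16).
Check: 3 × 11 = 33 ≡ 1 (mod 16)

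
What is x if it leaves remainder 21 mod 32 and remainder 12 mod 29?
853

Using Chinese Remainder Theorem:
M = 32 × 29 = 928
M1 = 29, M2 = 32
y1 = 29^(-1) mod 32 = 21
y2 = 32^(-1) mod 29 = 10
x = (21×29×21 + 12×32×10) mod 928 = 853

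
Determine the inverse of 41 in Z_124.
121

gcd(41, 124) = 1, so the inverse exists.
Extended Euclidean algorithm on (124, 41):
124 = 3 × 41 + 1  ⟹  1 = (1)·124 + (-3)·41
So (-3)·41 ≡ 1 (mod 124), i.e. 41^(-1) ≡ -3 ≡ 121 (mod 124).
Check: 41 × 121 = 4961 ≡ 1 (mod 124)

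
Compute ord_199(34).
198

199 is prime, so ord(34) divides φ(199) = 198.
Divisors of 198: 1, 2, 3, 6, 9, 11, 18, 22, 33, 66, 99, 198.
Repeated squaring: 34^1 ≡ 34, 34^2 ≡ 161, 34^4 ≡ 51, 34^8 ≡ 14, 34^16 ≡ 196, 34^32 ≡ 9, 34^64 ≡ 81, 34^128 ≡ 193 (mod 199).
Test 34^d mod 199 for each divisor d in increasing order:
34^1 ≡ 34
34^2 ≡ 161
34^3 = 34^2·34^1 ≡ 101
34^6 = 34^4·34^2 ≡ 52
34^9 = 34^8·34^1 ≡ 78
34^11 = 34^8·34^2·34^1 ≡ 21
34^18 = 34^16·34^2 ≡ 114
34^22 = 34^16·34^4·34^2 ≡ 43
34^33 = 34^32·34^1 ≡ 107
34^66 = 34^64·34^2 ≡ 106
34^99 = 34^64·34^32·34^2·34^1 ≡ 198
34^198 = 34^128·34^64·34^4·34^2 ≡ 1  ← first divisor giving 1
The order is 198.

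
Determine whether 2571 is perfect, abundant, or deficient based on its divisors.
deficient

Proper divisors of 2571: sum = 1 + 3 + 857 = 861
Since 861 < 2571, 2571 is deficient.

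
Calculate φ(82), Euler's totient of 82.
40

82 = 2 × 41
φ(n) = n × ∏(1 - 1/p) for each prime p dividing n
φ(82) = 82 × (1 - 1/2) × (1 - 1/41) = 40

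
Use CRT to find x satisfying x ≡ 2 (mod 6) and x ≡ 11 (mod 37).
122

Using Chinese Remainder Theorem:
M = 6 × 37 = 222
M1 = 37, M2 = 6
y1 = 37^(-1) mod 6 = 1
y2 = 6^(-1) mod 37 = 31
x = (2×37×1 + 11×6×31) mod 222 = 122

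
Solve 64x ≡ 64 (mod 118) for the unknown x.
x ≡ 1 (mod 59)

gcd(64, 118) = 2, which divides 64, so solutions exist.
Divide through by 2: 32x ≡ 32 (mod 59).
Find 32^(-1) mod 59 by the extended Euclidean algorithm:
59 = 1 × 32 + 27  ⟹  27 = (1)·59 + (-1)·32
32 = 1 × 27 + 5  ⟹  5 = (-1)·59 + (2)·32
27 = 5 × 5 + 2  ⟹  2 = (6)·59 + (-11)·32
5 = 2 × 2 + 1  ⟹  1 = (-13)·59 + (24)·32
So (24)·32 ≡ 1 (mod 59), i.e. 32^(-1) ≡ 24 (mod 59).
x ≡ 24 × 32 = 768 ≡ 1 (mod 59).
Check: 64 × 1 = 64 ≡ 64 (mod 118).
x ≡ 1 (mod 59), giving 2 solutions mod 118.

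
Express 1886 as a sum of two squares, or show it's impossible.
Not possible

Factorization: 1886 = 2 × 23 × 41
By Fermat: n is sum of two squares iff every prime p ≡ 3 (mod 4) appears to even power.
Prime(s) ≡ 3 (mod 4) with odd exponent: [(23, 1)]
Therefore 1886 cannot be expressed as a² + b².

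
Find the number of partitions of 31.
6842

p(n) counts ways to write n as a sum of positive integers (order ignored).
Euler's pentagonal recurrence: p(k) = p(k-1) + p(k-2) - p(k-5) - p(k-7) + p(k-12) + p(k-15) - ... (offsets j(3j∓1)/2, signs ++--, p(0)=1, p(<0)=0).
DP table for k = 0..30: p(0)=1, p(1)=1, p(2)=2, p(3)=3, p(4)=5, p(5)=7, p(6)=11, p(7)=15, p(8)=22, p(9)=30, p(10)=42, p(11)=56, p(12)=77, p(13)=101, p(14)=135, p(15)=176, p(16)=231, p(17)=297, p(18)=385, p(19)=490, p(20)=627, p(21)=792, p(22)=1002, p(23)=1255, p(24)=1575, p(25)=1958, p(26)=2436, p(27)=3010, p(28)=3718, p(29)=4565, p(30)=5604.
Final step: p(31) = p(30) + p(29) - p(26) - p(24) + p(19) + p(16) - p(9) - p(5)
= 5604 + 4565 - 2436 - 1575 + 490 + 231 - 30 - 7
= 6842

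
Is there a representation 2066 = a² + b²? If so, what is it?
29² + 35² (a=29, b=35)

Factorization: 2066 = 2 × 1033
By Fermat: n is sum of two squares iff every prime p ≡ 3 (mod 4) appears to even power.
All primes ≡ 3 (mod 4) appear to even power.
Search a = 0, 1, 2, … for 2066 - a² a perfect square: first hit at a = 29: 2066 - 841 = 1225 = 35².
2066 = 29² + 35² = 841 + 1225 ✓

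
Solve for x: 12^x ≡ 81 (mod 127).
40

Baby-step giant-step with step n = ⌈√127⌉ = 12.
Baby steps 12^j mod 127 (j:value) for j=0..11: 0:1, 1:12, 2:17, 3:77, 4:35, 5:39, 6:87, 7:28, 8:82, 9:95, 10:124, 11:91.
Giant-step multiplier: 12^(-12) ≡ 12^(126-12) = 12^114 ≡ 122 (mod 127).
Giant steps γ_i = 81·122^i mod 127: γ_0=81, γ_1=103, γ_2=120, γ_3=35 (in table at j=4).
x = i·n + j = 3·12 + 4 = 40.
Check: 12^40 ≡ 81 (mod 127).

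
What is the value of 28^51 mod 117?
73

Repeated squaring. Binary of 51 = 110011.
28^1 ≡ 28 (mod 117); 28^2 ≡ 82 (mod 117); 28^4 ≡ 55 (mod 117); 28^8 ≡ 100 (mod 117); 28^16 ≡ 55 (mod 117); 28^32 ≡ 100 (mod 117)
28^51 = 28^1 × 28^2 × 28^16 × 28^32 ≡ 73 (mod 117)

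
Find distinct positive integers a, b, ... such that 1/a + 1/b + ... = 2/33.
1/17 + 1/561

Greedy algorithm:
2/33: ceiling(33/2) = 17, use 1/17
1/561: ceiling(561/1) = 561, use 1/561
Result: 2/33 = 1/17 + 1/561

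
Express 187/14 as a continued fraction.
[13; 2, 1, 4]

Euclidean algorithm steps:
187 = 13 × 14 + 5
14 = 2 × 5 + 4
5 = 1 × 4 + 1
4 = 4 × 1 + 0
Continued fraction: [13; 2, 1, 4]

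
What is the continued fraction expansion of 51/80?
[0; 1, 1, 1, 3, 7]

Euclidean algorithm steps:
51 = 0 × 80 + 51
80 = 1 × 51 + 29
51 = 1 × 29 + 22
29 = 1 × 22 + 7
22 = 3 × 7 + 1
7 = 7 × 1 + 0
Continued fraction: [0; 1, 1, 1, 3, 7]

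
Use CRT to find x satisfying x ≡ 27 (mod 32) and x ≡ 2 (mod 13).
379

Using Chinese Remainder Theorem:
M = 32 × 13 = 416
M1 = 13, M2 = 32
y1 = 13^(-1) mod 32 = 5
y2 = 32^(-1) mod 13 = 11
x = (27×13×5 + 2×32×11) mod 416 = 379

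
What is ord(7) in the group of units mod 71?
70

71 is prime, so ord(7) divides φ(71) = 70.
Divisors of 70: 1, 2, 5, 7, 10, 14, 35, 70.
Repeated squaring: 7^1 ≡ 7, 7^2 ≡ 49, 7^4 ≡ 58, 7^8 ≡ 27, 7^16 ≡ 19, 7^32 ≡ 6, 7^64 ≡ 36 (mod 71).
Test 7^d mod 71 for each divisor d in increasing order:
7^1 ≡ 7
7^2 ≡ 49
7^5 = 7^4·7^1 ≡ 51
7^7 = 7^4·7^2·7^1 ≡ 14
7^10 = 7^8·7^2 ≡ 45
7^14 = 7^8·7^4·7^2 ≡ 54
7^35 = 7^32·7^2·7^1 ≡ 70
7^70 = 7^64·7^4·7^2 ≡ 1  ← first divisor giving 1
The order is 70.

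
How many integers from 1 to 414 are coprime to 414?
132

414 = 2 × 3^2 × 23
φ(n) = n × ∏(1 - 1/p) for each prime p dividing n
φ(414) = 414 × (1 - 1/2) × (1 - 1/3) × (1 - 1/23) = 132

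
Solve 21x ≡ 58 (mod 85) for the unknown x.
x ≡ 23 (mod 85)

gcd(21, 85) = 1, which divides 58, so solutions exist.
Find 21^(-1) mod 85 by the extended Euclidean algorithm:
85 = 4 × 21 + 1  ⟹  1 = (1)·85 + (-4)·21
So (-4)·21 ≡ 1 (mod 85), i.e. 21^(-1) ≡ -4 ≡ 81 (mod 85).
x ≡ 81 × 58 = 4698 ≡ 23 (mod 85).
Check: 21 × 23 = 483 ≡ 58 (mod 85).
Unique solution: x ≡ 23 (mod 85)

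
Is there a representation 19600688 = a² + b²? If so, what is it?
Not possible

Factorization: 19600688 = 2^4 × 107^3
By Fermat: n is sum of two squares iff every prime p ≡ 3 (mod 4) appears to even power.
Prime(s) ≡ 3 (mod 4) with odd exponent: [(107, 3)]
Therefore 19600688 cannot be expressed as a² + b².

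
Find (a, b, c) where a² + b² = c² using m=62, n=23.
(3315, 2852, 4373)

Euclid's formula: a = m² - n², b = 2mn, c = m² + n²
m = 62, n = 23
a = 62² - 23² = 3844 - 529 = 3315
b = 2 × 62 × 23 = 2852
c = 62² + 23² = 3844 + 529 = 4373
Verification: 3315² + 2852² = 10989225 + 8133904 = 19123129 = 4373² ✓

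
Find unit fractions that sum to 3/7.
1/3 + 1/11 + 1/231

Greedy algorithm:
3/7: ceiling(7/3) = 3, use 1/3
2/21: ceiling(21/2) = 11, use 1/11
1/231: ceiling(231/1) = 231, use 1/231
Result: 3/7 = 1/3 + 1/11 + 1/231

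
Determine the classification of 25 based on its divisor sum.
deficient

Proper divisors of 25: sum = 1 + 5 = 6
Since 6 < 25, 25 is deficient.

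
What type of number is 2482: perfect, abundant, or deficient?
deficient

Proper divisors of 2482: sum = 1 + 2 + 17 + 34 + 73 + 146 + 1241 = 1514
Since 1514 < 2482, 2482 is deficient.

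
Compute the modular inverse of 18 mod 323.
18

gcd(18, 323) = 1, so the inverse exists.
Extended Euclidean algorithm on (323, 18):
323 = 17 × 18 + 17  ⟹  17 = (1)·323 + (-17)·18
18 = 1 × 17 + 1  ⟹  1 = (-1)·323 + (18)·18
So (18)·18 ≡ 1 (mod 323), i.e. 18^(-1) ≡ 18 (mod 323).
Check: 18 × 18 = 324 ≡ 1 (mod 323)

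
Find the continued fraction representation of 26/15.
[1; 1, 2, 1, 3]

Euclidean algorithm steps:
26 = 1 × 15 + 11
15 = 1 × 11 + 4
11 = 2 × 4 + 3
4 = 1 × 3 + 1
3 = 3 × 1 + 0
Continued fraction: [1; 1, 2, 1, 3]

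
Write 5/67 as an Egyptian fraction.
1/14 + 1/313 + 1/293594

Greedy algorithm:
5/67: ceiling(67/5) = 14, use 1/14
3/938: ceiling(938/3) = 313, use 1/313
1/293594: ceiling(293594/1) = 293594, use 1/293594
Result: 5/67 = 1/14 + 1/313 + 1/293594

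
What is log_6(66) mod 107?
67

Baby-step giant-step with step n = ⌈√107⌉ = 11.
Baby steps 6^j mod 107 (j:value) for j=0..10: 0:1, 1:6, 2:36, 3:2, 4:12, 5:72, 6:4, 7:24, 8:37, 9:8, 10:48.
Giant-step multiplier: 6^(-11) ≡ 6^(106-11) = 6^95 ≡ 94 (mod 107).
Giant steps γ_i = 66·94^i mod 107: γ_0=66, γ_1=105, γ_2=26, γ_3=90, γ_4=7, γ_5=16, γ_6=6 (in table at j=1).
x = i·n + j = 6·11 + 1 = 67.
Check: 6^67 ≡ 66 (mod 107).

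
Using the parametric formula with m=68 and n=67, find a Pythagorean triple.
(135, 9112, 9113)

Euclid's formula: a = m² - n², b = 2mn, c = m² + n²
m = 68, n = 67
a = 68² - 67² = 4624 - 4489 = 135
b = 2 × 68 × 67 = 9112
c = 68² + 67² = 4624 + 4489 = 9113
Verification: 135² + 9112² = 18225 + 83028544 = 83046769 = 9113² ✓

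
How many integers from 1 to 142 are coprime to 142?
70

142 = 2 × 71
φ(n) = n × ∏(1 - 1/p) for each prime p dividing n
φ(142) = 142 × (1 - 1/2) × (1 - 1/71) = 70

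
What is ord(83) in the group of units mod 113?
14

113 is prime, so ord(83) divides φ(113) = 112.
Divisors of 112: 1, 2, 4, 7, 8, 14, 16, 28, 56, 112.
Repeated squaring: 83^1 ≡ 83, 83^2 ≡ 109, 83^4 ≡ 16, 83^8 ≡ 30, 83^16 ≡ 109, 83^32 ≡ 16, 83^64 ≡ 30 (mod 113).
Test 83^d mod 113 for each divisor d in increasing order:
83^1 ≡ 83
83^2 ≡ 109
83^4 ≡ 16
83^7 = 83^4·83^2·83^1 ≡ 112
83^8 ≡ 30
83^14 = 83^8·83^4·83^2 ≡ 1  ← first divisor giving 1
The order is 14.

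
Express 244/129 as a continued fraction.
[1; 1, 8, 4, 1, 2]

Euclidean algorithm steps:
244 = 1 × 129 + 115
129 = 1 × 115 + 14
115 = 8 × 14 + 3
14 = 4 × 3 + 2
3 = 1 × 2 + 1
2 = 2 × 1 + 0
Continued fraction: [1; 1, 8, 4, 1, 2]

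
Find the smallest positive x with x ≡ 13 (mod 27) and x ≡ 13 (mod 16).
13

Using Chinese Remainder Theorem:
M = 27 × 16 = 432
M1 = 16, M2 = 27
y1 = 16^(-1) mod 27 = 22
y2 = 27^(-1) mod 16 = 3
x = (13×16×22 + 13×27×3) mod 432 = 13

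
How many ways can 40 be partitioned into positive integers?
37338

p(n) counts ways to write n as a sum of positive integers (order ignored).
Euler's pentagonal recurrence: p(k) = p(k-1) + p(k-2) - p(k-5) - p(k-7) + p(k-12) + p(k-15) - ... (offsets j(3j∓1)/2, signs ++--, p(0)=1, p(<0)=0).
DP table for k = 0..39: p(0)=1, p(1)=1, p(2)=2, p(3)=3, p(4)=5, p(5)=7, p(6)=11, p(7)=15, p(8)=22, p(9)=30, p(10)=42, p(11)=56, p(12)=77, p(13)=101, p(14)=135, p(15)=176, p(16)=231, p(17)=297, p(18)=385, p(19)=490, p(20)=627, p(21)=792, p(22)=1002, p(23)=1255, p(24)=1575, p(25)=1958, p(26)=2436, p(27)=3010, p(28)=3718, p(29)=4565, p(30)=5604, p(31)=6842, p(32)=8349, p(33)=10143, p(34)=12310, p(35)=14883, p(36)=17977, p(37)=21637, p(38)=26015, p(39)=31185.
Final step: p(40) = p(39) + p(38) - p(35) - p(33) + p(28) + p(25) - p(18) - p(14) + p(5) + p(0)
= 31185 + 26015 - 14883 - 10143 + 3718 + 1958 - 385 - 135 + 7 + 1
= 37338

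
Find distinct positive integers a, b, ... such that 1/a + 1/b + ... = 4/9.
1/3 + 1/9

Greedy algorithm:
4/9: ceiling(9/4) = 3, use 1/3
1/9: ceiling(9/1) = 9, use 1/9
Result: 4/9 = 1/3 + 1/9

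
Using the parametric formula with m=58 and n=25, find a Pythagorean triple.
(2739, 2900, 3989)

Euclid's formula: a = m² - n², b = 2mn, c = m² + n²
m = 58, n = 25
a = 58² - 25² = 3364 - 625 = 2739
b = 2 × 58 × 25 = 2900
c = 58² + 25² = 3364 + 625 = 3989
Verification: 2739² + 2900² = 7502121 + 8410000 = 15912121 = 3989² ✓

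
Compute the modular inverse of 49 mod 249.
61

gcd(49, 249) = 1, so the inverse exists.
Extended Euclidean algorithm on (249, 49):
249 = 5 × 49 + 4  ⟹  4 = (1)·249 + (-5)·49
49 = 12 × 4 + 1  ⟹  1 = (-12)·249 + (61)·49
So (61)·49 ≡ 1 (mod 249), i.e. 49^(-1) ≡ 61 (mod 249).
Check: 49 × 61 = 2989 ≡ 1 (mod 249)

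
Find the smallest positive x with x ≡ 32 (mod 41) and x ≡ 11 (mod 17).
606

Using Chinese Remainder Theorem:
M = 41 × 17 = 697
M1 = 17, M2 = 41
y1 = 17^(-1) mod 41 = 29
y2 = 41^(-1) mod 17 = 5
x = (32×17×29 + 11×41×5) mod 697 = 606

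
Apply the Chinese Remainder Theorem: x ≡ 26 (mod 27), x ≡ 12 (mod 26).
350

Using Chinese Remainder Theorem:
M = 27 × 26 = 702
M1 = 26, M2 = 27
y1 = 26^(-1) mod 27 = 26
y2 = 27^(-1) mod 26 = 1
x = (26×26×26 + 12×27×1) mod 702 = 350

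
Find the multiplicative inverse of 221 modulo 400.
181

gcd(221, 400) = 1, so the inverse exists.
Extended Euclidean algorithm on (400, 221):
400 = 1 × 221 + 179  ⟹  179 = (1)·400 + (-1)·221
221 = 1 × 179 + 42  ⟹  42 = (-1)·400 + (2)·221
179 = 4 × 42 + 11  ⟹  11 = (5)·400 + (-9)·221
42 = 3 × 11 + 9  ⟹  9 = (-16)·400 + (29)·221
11 = 1 × 9 + 2  ⟹  2 = (21)·400 + (-38)·221
9 = 4 × 2 + 1  ⟹  1 = (-100)·400 + (181)·221
So (181)·221 ≡ 1 (mod 400), i.e. 221^(-1) ≡ 181 (mod 400).
Check: 221 × 181 = 40001 ≡ 1 (mod 400)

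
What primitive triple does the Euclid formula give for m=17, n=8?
(225, 272, 353)

Euclid's formula: a = m² - n², b = 2mn, c = m² + n²
m = 17, n = 8
a = 17² - 8² = 289 - 64 = 225
b = 2 × 17 × 8 = 272
c = 17² + 8² = 289 + 64 = 353
Verification: 225² + 272² = 50625 + 73984 = 124609 = 353² ✓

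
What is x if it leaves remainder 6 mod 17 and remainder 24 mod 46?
346

Using Chinese Remainder Theorem:
M = 17 × 46 = 782
M1 = 46, M2 = 17
y1 = 46^(-1) mod 17 = 10
y2 = 17^(-1) mod 46 = 19
x = (6×46×10 + 24×17×19) mod 782 = 346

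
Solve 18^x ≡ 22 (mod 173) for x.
88

Baby-step giant-step with step n = ⌈√173⌉ = 14.
Baby steps 18^j mod 173 (j:value) for j=0..13: 0:1, 1:18, 2:151, 3:123, 4:138, 5:62, 6:78, 7:20, 8:14, 9:79, 10:38, 11:165, 12:29, 13:3.
Giant-step multiplier: 18^(-14) ≡ 18^(172-14) = 18^158 ≡ 157 (mod 173).
Giant steps γ_i = 22·157^i mod 173: γ_0=22, γ_1=167, γ_2=96, γ_3=21, γ_4=10, γ_5=13, γ_6=138 (in table at j=4).
x = i·n + j = 6·14 + 4 = 88.
Check: 18^88 ≡ 22 (mod 173).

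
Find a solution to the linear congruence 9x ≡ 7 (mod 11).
x ≡ 2 (mod 11)

gcd(9, 11) = 1, which divides 7, so solutions exist.
Find 9^(-1) mod 11 by the extended Euclidean algorithm:
11 = 1 × 9 + 2  ⟹  2 = (1)·11 + (-1)·9
9 = 4 × 2 + 1  ⟹  1 = (-4)·11 + (5)·9
So (5)·9 ≡ 1 (mod 11), i.e. 9^(-1) ≡ 5 (mod 11).
x ≡ 5 × 7 = 35 ≡ 2 (mod 11).
Check: 9 × 2 = 18 ≡ 7 (mod 11).
Unique solution: x ≡ 2 (mod 11)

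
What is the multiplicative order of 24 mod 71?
35

71 is prime, so ord(24) divides φ(71) = 70.
Divisors of 70: 1, 2, 5, 7, 10, 14, 35, 70.
Repeated squaring: 24^1 ≡ 24, 24^2 ≡ 8, 24^4 ≡ 64, 24^8 ≡ 49, 24^16 ≡ 58, 24^32 ≡ 27, 24^64 ≡ 19 (mod 71).
Test 24^d mod 71 for each divisor d in increasing order:
24^1 ≡ 24
24^2 ≡ 8
24^5 = 24^4·24^1 ≡ 45
24^7 = 24^4·24^2·24^1 ≡ 5
24^10 = 24^8·24^2 ≡ 37
24^14 = 24^8·24^4·24^2 ≡ 25
24^35 = 24^32·24^2·24^1 ≡ 1  ← first divisor giving 1
The order is 35.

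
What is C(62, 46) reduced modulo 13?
12

Using Lucas' theorem:
Write n=62 and k=46 in base 13:
n in base 13: [4, 10]
k in base 13: [3, 7]
C(62,46) mod 13 = ∏ C(n_i, k_i) mod 13
Digit binomials (mod 13): C(4,3) = 4; C(10,7) = 120 ≡ 3
Product: 4 × 3 = 12 ≡ 12 (mod 13)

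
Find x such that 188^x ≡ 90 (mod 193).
107

Baby-step giant-step with step n = ⌈√193⌉ = 14.
Baby steps 188^j mod 193 (j:value) for j=0..13: 0:1, 1:188, 2:25, 3:68, 4:46, 5:156, 6:185, 7:40, 8:186, 9:35, 10:18, 11:103, 12:64, 13:66.
Giant-step multiplier: 188^(-14) ≡ 188^(192-14) = 188^178 ≡ 162 (mod 193).
Giant steps γ_i = 90·162^i mod 193: γ_0=90, γ_1=105, γ_2=26, γ_3=159, γ_4=89, γ_5=136, γ_6=30, γ_7=35 (in table at j=9).
x = i·n + j = 7·14 + 9 = 107.
Check: 188^107 ≡ 90 (mod 193).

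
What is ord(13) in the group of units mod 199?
99

199 is prime, so ord(13) divides φ(199) = 198.
Divisors of 198: 1, 2, 3, 6, 9, 11, 18, 22, 33, 66, 99, 198.
Repeated squaring: 13^1 ≡ 13, 13^2 ≡ 169, 13^4 ≡ 104, 13^8 ≡ 70, 13^16 ≡ 124, 13^32 ≡ 53, 13^64 ≡ 23, 13^128 ≡ 131 (mod 199).
Test 13^d mod 199 for each divisor d in increasing order:
13^1 ≡ 13
13^2 ≡ 169
13^3 = 13^2·13^1 ≡ 8
13^6 = 13^4·13^2 ≡ 64
13^9 = 13^8·13^1 ≡ 114
13^11 = 13^8·13^2·13^1 ≡ 162
13^18 = 13^16·13^2 ≡ 61
13^22 = 13^16·13^4·13^2 ≡ 175
13^33 = 13^32·13^1 ≡ 92
13^66 = 13^64·13^2 ≡ 106
13^99 = 13^64·13^32·13^2·13^1 ≡ 1  ← first divisor giving 1
The order is 99.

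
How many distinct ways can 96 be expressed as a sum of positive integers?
118114304

p(n) counts ways to write n as a sum of positive integers (order ignored).
Euler's pentagonal recurrence: p(k) = p(k-1) + p(k-2) - p(k-5) - p(k-7) + p(k-12) + p(k-15) - ... (offsets j(3j∓1)/2, signs ++--, p(0)=1, p(<0)=0).
DP table for k = 0..95: p(0)=1, p(1)=1, p(2)=2, p(3)=3, p(4)=5, p(5)=7, p(6)=11, p(7)=15, p(8)=22, p(9)=30, p(10)=42, p(11)=56, p(12)=77, p(13)=101, p(14)=135, p(15)=176, p(16)=231, p(17)=297, p(18)=385, p(19)=490, p(20)=627, p(21)=792, p(22)=1002, p(23)=1255, p(24)=1575, p(25)=1958, p(26)=2436, p(27)=3010, p(28)=3718, p(29)=4565, p(30)=5604, p(31)=6842, p(32)=8349, p(33)=10143, p(34)=12310, p(35)=14883, p(36)=17977, p(37)=21637, p(38)=26015, p(39)=31185, p(40)=37338, p(41)=44583, p(42)=53174, p(43)=63261, p(44)=75175, p(45)=89134, p(46)=105558, p(47)=124754, p(48)=147273, p(49)=173525, p(50)=204226, p(51)=239943, p(52)=281589, p(53)=329931, p(54)=386155, p(55)=451276, p(56)=526823, p(57)=614154, p(58)=715220, p(59)=831820, p(60)=966467, p(61)=1121505, p(62)=1300156, p(63)=1505499, p(64)=1741630, p(65)=2012558, p(66)=2323520, p(67)=2679689, p(68)=3087735, p(69)=3554345, p(70)=4087968, p(71)=4697205, p(72)=5392783, p(73)=6185689, p(74)=7089500, p(75)=8118264, p(76)=9289091, p(77)=10619863, p(78)=12132164, p(79)=13848650, p(80)=15796476, p(81)=18004327, p(82)=20506255, p(83)=23338469, p(84)=26543660, p(85)=30167357, p(86)=34262962, p(87)=38887673, p(88)=44108109, p(89)=49995925, p(90)=56634173, p(91)=64112359, p(92)=72533807, p(93)=82010177, p(94)=92669720, p(95)=104651419.
Final step: p(96) = p(95) + p(94) - p(91) - p(89) + p(84) + p(81) - p(74) - p(70) + p(61) + p(56) - p(45) - p(39) + p(26) + p(19) - p(4)
= 104651419 + 92669720 - 64112359 - 49995925 + 26543660 + 18004327 - 7089500 - 4087968 + 1121505 + 526823 - 89134 - 31185 + 2436 + 490 - 5
= 118114304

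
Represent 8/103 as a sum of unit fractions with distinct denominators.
1/13 + 1/1339

Greedy algorithm:
8/103: ceiling(103/8) = 13, use 1/13
1/1339: ceiling(1339/1) = 1339, use 1/1339
Result: 8/103 = 1/13 + 1/1339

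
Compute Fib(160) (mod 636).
531

Matrix identity: Q^n = [[F_(n+1), F_n], [F_n, F_(n-1)]] with Q = [[1,1],[1,0]].
n = 160 = 10100000₂. Square-and-multiply, entries mod 636:
Q^1 = [[1,1],[1,0]]
Q^2 = (Q^1)² = [[2,1],[1,1]]
Q^5 = (Q^2)²·Q = [[8,5],[5,3]]
Q^10 = (Q^5)² = [[89,55],[55,34]]
Q^20 = (Q^10)² = [[134,405],[405,365]]
Q^40 = (Q^20)² = [[85,483],[483,238]]
Q^80 = (Q^40)² = [[106,189],[189,553]]
Q^160 = (Q^80)² = [[529,531],[531,634]]
F_160 mod 636 = Q^160[0][1] = 531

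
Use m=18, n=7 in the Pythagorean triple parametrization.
(275, 252, 373)

Euclid's formula: a = m² - n², b = 2mn, c = m² + n²
m = 18, n = 7
a = 18² - 7² = 324 - 49 = 275
b = 2 × 18 × 7 = 252
c = 18² + 7² = 324 + 49 = 373
Verification: 275² + 252² = 75625 + 63504 = 139129 = 373² ✓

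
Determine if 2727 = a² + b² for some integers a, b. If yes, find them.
Not possible

Factorization: 2727 = 3^3 × 101
By Fermat: n is sum of two squares iff every prime p ≡ 3 (mod 4) appears to even power.
Prime(s) ≡ 3 (mod 4) with odd exponent: [(3, 3)]
Therefore 2727 cannot be expressed as a² + b².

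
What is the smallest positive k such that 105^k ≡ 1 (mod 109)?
9

109 is prime, so ord(105) divides φ(109) = 108.
Divisors of 108: 1, 2, 3, 4, 6, 9, 12, 18, 27, 36, 54, 108.
Repeated squaring: 105^1 ≡ 105, 105^2 ≡ 16, 105^4 ≡ 38, 105^8 ≡ 27, 105^16 ≡ 75, 105^32 ≡ 66, 105^64 ≡ 105 (mod 109).
Test 105^d mod 109 for each divisor d in increasing order:
105^1 ≡ 105
105^2 ≡ 16
105^3 = 105^2·105^1 ≡ 45
105^4 ≡ 38
105^6 = 105^4·105^2 ≡ 63
105^9 = 105^8·105^1 ≡ 1  ← first divisor giving 1
The order is 9.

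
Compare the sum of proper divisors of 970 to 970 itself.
deficient

Proper divisors of 970: sum = 1 + 2 + 5 + 10 + 97 + 194 + 485 = 794
Since 794 < 970, 970 is deficient.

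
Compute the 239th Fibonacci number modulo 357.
148

Matrix identity: Q^n = [[F_(n+1), F_n], [F_n, F_(n-1)]] with Q = [[1,1],[1,0]].
n = 239 = 11101111₂. Square-and-multiply, entries mod 357:
Q^1 = [[1,1],[1,0]]
Q^3 = (Q^1)²·Q = [[3,2],[2,1]]
Q^7 = (Q^3)²·Q = [[21,13],[13,8]]
Q^14 = (Q^7)² = [[253,20],[20,233]]
Q^29 = (Q^14)²·Q = [[230,149],[149,81]]
Q^59 = (Q^29)²·Q = [[60,131],[131,286]]
Q^119 = (Q^59)²·Q = [[42,55],[55,344]]
Q^239 = (Q^119)²·Q = [[315,148],[148,167]]
F_239 mod 357 = Q^239[0][1] = 148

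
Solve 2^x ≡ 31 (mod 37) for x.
9

Baby-step giant-step with step n = ⌈√37⌉ = 7.
Baby steps 2^j mod 37 (j:value) for j=0..6: 0:1, 1:2, 2:4, 3:8, 4:16, 5:32, 6:27.
Giant-step multiplier: 2^(-7) ≡ 2^(36-7) = 2^29 ≡ 24 (mod 37).
Giant steps γ_i = 31·24^i mod 37: γ_0=31, γ_1=4 (in table at j=2).
x = i·n + j = 1·7 + 2 = 9.
Check: 2^9 ≡ 31 (mod 37).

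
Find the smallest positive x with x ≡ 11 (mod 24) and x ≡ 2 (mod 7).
107

Using Chinese Remainder Theorem:
M = 24 × 7 = 168
M1 = 7, M2 = 24
y1 = 7^(-1) mod 24 = 7
y2 = 24^(-1) mod 7 = 5
x = (11×7×7 + 2×24×5) mod 168 = 107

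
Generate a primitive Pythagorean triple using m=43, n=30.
(949, 2580, 2749)

Euclid's formula: a = m² - n², b = 2mn, c = m² + n²
m = 43, n = 30
a = 43² - 30² = 1849 - 900 = 949
b = 2 × 43 × 30 = 2580
c = 43² + 30² = 1849 + 900 = 2749
Verification: 949² + 2580² = 900601 + 6656400 = 7557001 = 2749² ✓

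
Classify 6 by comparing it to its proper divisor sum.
perfect

Proper divisors of 6: sum = 1 + 2 + 3 = 6
Since 6 = 6, 6 is perfect.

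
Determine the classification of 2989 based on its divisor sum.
deficient

Proper divisors of 2989: sum = 1 + 7 + 49 + 61 + 427 = 545
Since 545 < 2989, 2989 is deficient.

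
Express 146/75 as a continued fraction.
[1; 1, 17, 1, 3]

Euclidean algorithm steps:
146 = 1 × 75 + 71
75 = 1 × 71 + 4
71 = 17 × 4 + 3
4 = 1 × 3 + 1
3 = 3 × 1 + 0
Continued fraction: [1; 1, 17, 1, 3]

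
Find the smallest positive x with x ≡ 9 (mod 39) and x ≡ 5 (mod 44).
1413

Using Chinese Remainder Theorem:
M = 39 × 44 = 1716
M1 = 44, M2 = 39
y1 = 44^(-1) mod 39 = 8
y2 = 39^(-1) mod 44 = 35
x = (9×44×8 + 5×39×35) mod 1716 = 1413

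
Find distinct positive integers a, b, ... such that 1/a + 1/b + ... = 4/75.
1/19 + 1/1425

Greedy algorithm:
4/75: ceiling(75/4) = 19, use 1/19
1/1425: ceiling(1425/1) = 1425, use 1/1425
Result: 4/75 = 1/19 + 1/1425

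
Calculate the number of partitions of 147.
30388671978

p(n) counts ways to write n as a sum of positive integers (order ignored).
Euler's pentagonal recurrence: p(k) = p(k-1) + p(k-2) - p(k-5) - p(k-7) + p(k-12) + p(k-15) - ... (offsets j(3j∓1)/2, signs ++--, p(0)=1, p(<0)=0).
DP table for k = 0..146: p(0)=1, p(1)=1, p(2)=2, p(3)=3, p(4)=5, p(5)=7, p(6)=11, p(7)=15, p(8)=22, p(9)=30, p(10)=42, p(11)=56, p(12)=77, p(13)=101, p(14)=135, p(15)=176, p(16)=231, p(17)=297, p(18)=385, p(19)=490, p(20)=627, p(21)=792, p(22)=1002, p(23)=1255, p(24)=1575, p(25)=1958, p(26)=2436, p(27)=3010, p(28)=3718, p(29)=4565, p(30)=5604, p(31)=6842, p(32)=8349, p(33)=10143, p(34)=12310, p(35)=14883, p(36)=17977, p(37)=21637, p(38)=26015, p(39)=31185, p(40)=37338, p(41)=44583, p(42)=53174, p(43)=63261, p(44)=75175, p(45)=89134, p(46)=105558, p(47)=124754, p(48)=147273, p(49)=173525, p(50)=204226, p(51)=239943, p(52)=281589, p(53)=329931, p(54)=386155, p(55)=451276, p(56)=526823, p(57)=614154, p(58)=715220, p(59)=831820, p(60)=966467, p(61)=1121505, p(62)=1300156, p(63)=1505499, p(64)=1741630, p(65)=2012558, p(66)=2323520, p(67)=2679689, p(68)=3087735, p(69)=3554345, p(70)=4087968, p(71)=4697205, p(72)=5392783, p(73)=6185689, p(74)=7089500, p(75)=8118264, p(76)=9289091, p(77)=10619863, p(78)=12132164, p(79)=13848650, p(80)=15796476, p(81)=18004327, p(82)=20506255, p(83)=23338469, p(84)=26543660, p(85)=30167357, p(86)=34262962, p(87)=38887673, p(88)=44108109, p(89)=49995925, p(90)=56634173, p(91)=64112359, p(92)=72533807, p(93)=82010177, p(94)=92669720, p(95)=104651419, p(96)=118114304, p(97)=133230930, p(98)=150198136, p(99)=169229875, p(100)=190569292, p(101)=214481126, p(102)=241265379, p(103)=271248950, p(104)=304801365, p(105)=342325709, p(106)=384276336, p(107)=431149389, p(108)=483502844, p(109)=541946240, p(110)=607163746, p(111)=679903203, p(112)=761002156, p(113)=851376628, p(114)=952050665, p(115)=1064144451, p(116)=1188908248, p(117)=1327710076, p(118)=1482074143, p(119)=1653668665, p(120)=1844349560, p(121)=2056148051, p(122)=2291320912, p(123)=2552338241, p(124)=2841940500, p(125)=3163127352, p(126)=3519222692, p(127)=3913864295, p(128)=4351078600, p(129)=4835271870, p(130)=5371315400, p(131)=5964539504, p(132)=6620830889, p(133)=7346629512, p(134)=8149040695, p(135)=9035836076, p(136)=10015581680, p(137)=11097645016, p(138)=12292341831, p(139)=13610949895, p(140)=15065878135, p(141)=16670689208, p(142)=18440293320, p(143)=20390982757, p(144)=22540654445, p(145)=24908858009, p(146)=27517052599.
Final step: p(147) = p(146) + p(145) - p(142) - p(140) + p(135) + p(132) - p(125) - p(121) + p(112) + p(107) - p(96) - p(90) + p(77) + p(70) - p(55) - p(47) + p(30) + p(21) - p(2)
= 27517052599 + 24908858009 - 18440293320 - 15065878135 + 9035836076 + 6620830889 - 3163127352 - 2056148051 + 761002156 + 431149389 - 118114304 - 56634173 + 10619863 + 4087968 - 451276 - 124754 + 5604 + 792 - 2
= 30388671978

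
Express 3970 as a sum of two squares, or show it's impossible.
1² + 63² (a=1, b=63)

Factorization: 3970 = 2 × 5 × 397
By Fermat: n is sum of two squares iff every prime p ≡ 3 (mod 4) appears to even power.
All primes ≡ 3 (mod 4) appear to even power.
Search a = 0, 1, 2, … for 3970 - a² a perfect square: first hit at a = 1: 3970 - 1 = 3969 = 63².
3970 = 1² + 63² = 1 + 3969 ✓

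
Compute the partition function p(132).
6620830889

p(n) counts ways to write n as a sum of positive integers (order ignored).
Euler's pentagonal recurrence: p(k) = p(k-1) + p(k-2) - p(k-5) - p(k-7) + p(k-12) + p(k-15) - ... (offsets j(3j∓1)/2, signs ++--, p(0)=1, p(<0)=0).
DP table for k = 0..131: p(0)=1, p(1)=1, p(2)=2, p(3)=3, p(4)=5, p(5)=7, p(6)=11, p(7)=15, p(8)=22, p(9)=30, p(10)=42, p(11)=56, p(12)=77, p(13)=101, p(14)=135, p(15)=176, p(16)=231, p(17)=297, p(18)=385, p(19)=490, p(20)=627, p(21)=792, p(22)=1002, p(23)=1255, p(24)=1575, p(25)=1958, p(26)=2436, p(27)=3010, p(28)=3718, p(29)=4565, p(30)=5604, p(31)=6842, p(32)=8349, p(33)=10143, p(34)=12310, p(35)=14883, p(36)=17977, p(37)=21637, p(38)=26015, p(39)=31185, p(40)=37338, p(41)=44583, p(42)=53174, p(43)=63261, p(44)=75175, p(45)=89134, p(46)=105558, p(47)=124754, p(48)=147273, p(49)=173525, p(50)=204226, p(51)=239943, p(52)=281589, p(53)=329931, p(54)=386155, p(55)=451276, p(56)=526823, p(57)=614154, p(58)=715220, p(59)=831820, p(60)=966467, p(61)=1121505, p(62)=1300156, p(63)=1505499, p(64)=1741630, p(65)=2012558, p(66)=2323520, p(67)=2679689, p(68)=3087735, p(69)=3554345, p(70)=4087968, p(71)=4697205, p(72)=5392783, p(73)=6185689, p(74)=7089500, p(75)=8118264, p(76)=9289091, p(77)=10619863, p(78)=12132164, p(79)=13848650, p(80)=15796476, p(81)=18004327, p(82)=20506255, p(83)=23338469, p(84)=26543660, p(85)=30167357, p(86)=34262962, p(87)=38887673, p(88)=44108109, p(89)=49995925, p(90)=56634173, p(91)=64112359, p(92)=72533807, p(93)=82010177, p(94)=92669720, p(95)=104651419, p(96)=118114304, p(97)=133230930, p(98)=150198136, p(99)=169229875, p(100)=190569292, p(101)=214481126, p(102)=241265379, p(103)=271248950, p(104)=304801365, p(105)=342325709, p(106)=384276336, p(107)=431149389, p(108)=483502844, p(109)=541946240, p(110)=607163746, p(111)=679903203, p(112)=761002156, p(113)=851376628, p(114)=952050665, p(115)=1064144451, p(116)=1188908248, p(117)=1327710076, p(118)=1482074143, p(119)=1653668665, p(120)=1844349560, p(121)=2056148051, p(122)=2291320912, p(123)=2552338241, p(124)=2841940500, p(125)=3163127352, p(126)=3519222692, p(127)=3913864295, p(128)=4351078600, p(129)=4835271870, p(130)=5371315400, p(131)=5964539504.
Final step: p(132) = p(131) + p(130) - p(127) - p(125) + p(120) + p(117) - p(110) - p(106) + p(97) + p(92) - p(81) - p(75) + p(62) + p(55) - p(40) - p(32) + p(15) + p(6)
= 5964539504 + 5371315400 - 3913864295 - 3163127352 + 1844349560 + 1327710076 - 607163746 - 384276336 + 133230930 + 72533807 - 18004327 - 8118264 + 1300156 + 451276 - 37338 - 8349 + 176 + 11
= 6620830889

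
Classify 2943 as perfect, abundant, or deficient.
deficient

Proper divisors of 2943: sum = 1 + 3 + 9 + 27 + 109 + 327 + 981 = 1457
Since 1457 < 2943, 2943 is deficient.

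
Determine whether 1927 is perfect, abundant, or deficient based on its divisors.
deficient

Proper divisors of 1927: sum = 1 + 41 + 47 = 89
Since 89 < 1927, 1927 is deficient.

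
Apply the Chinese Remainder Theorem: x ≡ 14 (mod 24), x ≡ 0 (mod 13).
182

Using Chinese Remainder Theorem:
M = 24 × 13 = 312
M1 = 13, M2 = 24
y1 = 13^(-1) mod 24 = 13
y2 = 24^(-1) mod 13 = 6
x = (14×13×13 + 0×24×6) mod 312 = 182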